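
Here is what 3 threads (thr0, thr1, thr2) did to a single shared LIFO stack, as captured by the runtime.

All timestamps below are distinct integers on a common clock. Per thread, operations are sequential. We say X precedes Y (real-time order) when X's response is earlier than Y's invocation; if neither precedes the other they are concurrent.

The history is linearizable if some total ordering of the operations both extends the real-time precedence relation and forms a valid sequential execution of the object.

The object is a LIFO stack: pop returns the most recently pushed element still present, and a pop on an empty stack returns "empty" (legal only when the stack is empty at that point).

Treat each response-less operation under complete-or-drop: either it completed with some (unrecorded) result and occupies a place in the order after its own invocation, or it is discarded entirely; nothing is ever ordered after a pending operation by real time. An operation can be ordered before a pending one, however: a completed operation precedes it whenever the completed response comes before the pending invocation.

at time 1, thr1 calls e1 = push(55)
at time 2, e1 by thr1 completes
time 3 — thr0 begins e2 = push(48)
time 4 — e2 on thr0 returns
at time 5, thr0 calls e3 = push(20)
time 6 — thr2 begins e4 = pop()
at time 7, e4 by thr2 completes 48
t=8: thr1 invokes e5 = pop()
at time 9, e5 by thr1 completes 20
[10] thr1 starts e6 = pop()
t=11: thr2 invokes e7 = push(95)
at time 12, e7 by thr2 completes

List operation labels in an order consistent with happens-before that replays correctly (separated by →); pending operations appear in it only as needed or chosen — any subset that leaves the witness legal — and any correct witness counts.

e1 → e2 → e4 → e3 → e5 → e6 → e7

after step 1 (e1 push(55)): stack <55>
after step 2 (e2 push(48)): stack <55,48>
after step 3 (e4 pop() → 48): stack <55>
after step 4 (e3 push(20) (pending, included)): stack <55,20>
after step 5 (e5 pop() → 20): stack <55>
after step 6 (e6 pop() (pending, included)): stack <>
after step 7 (e7 push(95)): stack <95>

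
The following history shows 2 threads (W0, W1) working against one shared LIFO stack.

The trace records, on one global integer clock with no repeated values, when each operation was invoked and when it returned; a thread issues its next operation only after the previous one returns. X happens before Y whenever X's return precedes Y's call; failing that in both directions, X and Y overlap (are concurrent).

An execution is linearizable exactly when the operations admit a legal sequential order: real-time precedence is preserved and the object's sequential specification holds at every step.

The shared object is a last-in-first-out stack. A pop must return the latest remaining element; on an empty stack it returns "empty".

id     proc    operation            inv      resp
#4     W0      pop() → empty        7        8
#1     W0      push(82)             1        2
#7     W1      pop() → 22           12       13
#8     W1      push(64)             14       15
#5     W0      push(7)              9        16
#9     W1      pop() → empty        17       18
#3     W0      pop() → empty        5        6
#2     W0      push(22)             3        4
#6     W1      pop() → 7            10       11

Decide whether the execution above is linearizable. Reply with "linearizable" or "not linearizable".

already the first 6 events (up to #3's response at time 6) admit no linearization; the first 5 still do
the completed operations (3 total) allow one real-time order; the LIFO stack replay rejects it
sample order #1, #2, #3 stalls at step 3 — #3 pop() → empty has no legal effect

not linearizable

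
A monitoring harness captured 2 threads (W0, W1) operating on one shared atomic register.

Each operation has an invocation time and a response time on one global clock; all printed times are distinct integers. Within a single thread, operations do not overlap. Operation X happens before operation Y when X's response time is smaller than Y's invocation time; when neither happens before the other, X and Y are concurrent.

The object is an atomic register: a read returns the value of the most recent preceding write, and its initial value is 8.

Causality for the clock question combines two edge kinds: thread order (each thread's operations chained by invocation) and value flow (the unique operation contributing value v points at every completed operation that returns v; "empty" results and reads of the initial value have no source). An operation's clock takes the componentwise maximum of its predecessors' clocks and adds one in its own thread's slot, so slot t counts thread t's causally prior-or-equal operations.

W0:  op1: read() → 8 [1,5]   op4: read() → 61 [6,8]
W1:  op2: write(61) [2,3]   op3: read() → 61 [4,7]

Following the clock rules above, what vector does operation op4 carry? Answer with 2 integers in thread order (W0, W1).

(2, 1)

VC(op2, invoked at 2): no causal predecessors; +1 on W1 → (0, 1)
VC(op1, invoked at 1): no causal predecessors; +1 on W0 → (1, 0)
from VC(op2)=(0, 1), op3 (invoked 4) maxes components and bumps W1 → (0, 2)
from VC(op1)=(1, 0), VC(op2)=(0, 1), op4 (invoked 6) maxes components and bumps W0 → (2, 1)
target: VC(op4) = (2, 1)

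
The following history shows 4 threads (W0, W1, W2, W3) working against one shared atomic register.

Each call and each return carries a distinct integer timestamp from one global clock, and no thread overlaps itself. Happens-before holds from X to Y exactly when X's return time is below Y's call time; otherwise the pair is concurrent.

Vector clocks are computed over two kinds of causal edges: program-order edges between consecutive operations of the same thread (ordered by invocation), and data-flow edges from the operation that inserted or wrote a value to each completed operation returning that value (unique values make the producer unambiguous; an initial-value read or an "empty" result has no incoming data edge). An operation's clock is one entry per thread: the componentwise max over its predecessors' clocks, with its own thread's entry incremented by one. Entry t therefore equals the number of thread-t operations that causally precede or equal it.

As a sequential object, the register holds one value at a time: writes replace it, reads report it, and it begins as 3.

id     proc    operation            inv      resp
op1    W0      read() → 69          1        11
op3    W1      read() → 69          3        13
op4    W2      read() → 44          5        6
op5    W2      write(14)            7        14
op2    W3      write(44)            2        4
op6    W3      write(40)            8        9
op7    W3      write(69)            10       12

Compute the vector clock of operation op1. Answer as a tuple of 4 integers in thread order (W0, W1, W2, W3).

(1, 0, 0, 3)

root op op2, invoked 2: fresh clock plus W3's own tick → (0, 0, 0, 1)
invoked at 8, op6 merges VC(op2)=(0, 0, 0, 1) and bumps W3's slot → (0, 0, 0, 2)
invoked at 5, op4 merges VC(op2)=(0, 0, 0, 1) and bumps W2's slot → (0, 0, 1, 1)
invoked at 10, op7 merges VC(op6)=(0, 0, 0, 2) and bumps W3's slot → (0, 0, 0, 3)
invoked at 7, op5 merges VC(op4)=(0, 0, 1, 1) and bumps W2's slot → (0, 0, 2, 1)
invoked at 3, op3 merges VC(op7)=(0, 0, 0, 3) and bumps W1's slot → (0, 1, 0, 3)
invoked at 1, op1 merges VC(op7)=(0, 0, 0, 3) and bumps W0's slot → (1, 0, 0, 3)
target: VC(op1) = (1, 0, 0, 3)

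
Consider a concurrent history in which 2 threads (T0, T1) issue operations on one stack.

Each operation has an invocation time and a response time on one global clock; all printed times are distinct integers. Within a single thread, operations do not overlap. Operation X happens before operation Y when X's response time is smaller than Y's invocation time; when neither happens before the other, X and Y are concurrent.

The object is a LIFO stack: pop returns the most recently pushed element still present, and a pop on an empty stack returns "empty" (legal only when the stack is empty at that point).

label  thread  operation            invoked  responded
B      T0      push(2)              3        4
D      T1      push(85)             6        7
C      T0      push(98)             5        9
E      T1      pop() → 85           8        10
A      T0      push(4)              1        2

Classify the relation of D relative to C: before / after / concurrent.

D spans [6,7], C spans [5,9]
the intervals overlap in both directions

concurrent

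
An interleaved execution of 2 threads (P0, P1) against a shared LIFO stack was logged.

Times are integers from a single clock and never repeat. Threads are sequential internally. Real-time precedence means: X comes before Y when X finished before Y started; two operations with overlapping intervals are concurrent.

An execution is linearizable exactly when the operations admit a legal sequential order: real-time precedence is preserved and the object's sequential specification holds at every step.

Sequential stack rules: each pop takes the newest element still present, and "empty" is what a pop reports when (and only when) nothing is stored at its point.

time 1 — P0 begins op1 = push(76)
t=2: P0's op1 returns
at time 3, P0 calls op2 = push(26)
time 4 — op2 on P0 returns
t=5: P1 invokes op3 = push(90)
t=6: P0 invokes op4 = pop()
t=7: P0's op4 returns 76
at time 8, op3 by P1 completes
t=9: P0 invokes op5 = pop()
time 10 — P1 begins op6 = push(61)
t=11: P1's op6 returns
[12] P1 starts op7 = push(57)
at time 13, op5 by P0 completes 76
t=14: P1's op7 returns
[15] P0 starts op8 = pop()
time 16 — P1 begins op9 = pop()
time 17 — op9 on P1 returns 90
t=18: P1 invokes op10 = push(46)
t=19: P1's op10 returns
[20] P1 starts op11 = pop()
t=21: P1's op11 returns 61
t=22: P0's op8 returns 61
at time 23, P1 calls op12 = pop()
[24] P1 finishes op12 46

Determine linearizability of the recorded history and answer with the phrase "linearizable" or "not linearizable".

not linearizable

through event 6 a valid linearization exists; event 7 (op4 responding at time 7) ends that
the completed operations (3 total) allow one real-time order; the LIFO stack replay rejects it
no escape via the 1 pending operation (op3): every completion choice fails
one such order, op1, op2, op4 (pending dropped), breaks at step 3 where op4 pop() → 76 is illegal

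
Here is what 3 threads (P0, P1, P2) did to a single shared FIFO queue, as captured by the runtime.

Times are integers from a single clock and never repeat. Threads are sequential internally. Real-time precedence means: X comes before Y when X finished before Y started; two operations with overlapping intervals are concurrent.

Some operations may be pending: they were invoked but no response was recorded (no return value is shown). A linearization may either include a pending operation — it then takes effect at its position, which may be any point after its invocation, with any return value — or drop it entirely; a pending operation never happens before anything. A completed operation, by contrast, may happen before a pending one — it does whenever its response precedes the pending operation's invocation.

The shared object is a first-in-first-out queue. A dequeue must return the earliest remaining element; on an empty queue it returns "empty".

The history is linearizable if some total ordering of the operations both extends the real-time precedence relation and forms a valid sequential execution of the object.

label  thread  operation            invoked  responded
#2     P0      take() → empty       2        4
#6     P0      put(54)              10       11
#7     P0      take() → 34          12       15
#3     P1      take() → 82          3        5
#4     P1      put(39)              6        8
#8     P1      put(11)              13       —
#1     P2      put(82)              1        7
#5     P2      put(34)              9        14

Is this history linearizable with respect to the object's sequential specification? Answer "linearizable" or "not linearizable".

not linearizable

already the first 15 events (up to #7's response at time 15) admit no linearization; the first 14 still do
all 24 real-time-respecting orders fail — 7 completed FIFO queue operations, no legal replay
completion choices over the 1 pending operation (#8) were checked; none helps
one such order, #1, #2, #3, #4, #5, #6, #7 (pending dropped), breaks at step 2 where #2 take() → empty is illegal
one such order, #1, #2, #3, #4, #6, #5, #7 (pending dropped), breaks at step 2 where #2 take() → empty is illegal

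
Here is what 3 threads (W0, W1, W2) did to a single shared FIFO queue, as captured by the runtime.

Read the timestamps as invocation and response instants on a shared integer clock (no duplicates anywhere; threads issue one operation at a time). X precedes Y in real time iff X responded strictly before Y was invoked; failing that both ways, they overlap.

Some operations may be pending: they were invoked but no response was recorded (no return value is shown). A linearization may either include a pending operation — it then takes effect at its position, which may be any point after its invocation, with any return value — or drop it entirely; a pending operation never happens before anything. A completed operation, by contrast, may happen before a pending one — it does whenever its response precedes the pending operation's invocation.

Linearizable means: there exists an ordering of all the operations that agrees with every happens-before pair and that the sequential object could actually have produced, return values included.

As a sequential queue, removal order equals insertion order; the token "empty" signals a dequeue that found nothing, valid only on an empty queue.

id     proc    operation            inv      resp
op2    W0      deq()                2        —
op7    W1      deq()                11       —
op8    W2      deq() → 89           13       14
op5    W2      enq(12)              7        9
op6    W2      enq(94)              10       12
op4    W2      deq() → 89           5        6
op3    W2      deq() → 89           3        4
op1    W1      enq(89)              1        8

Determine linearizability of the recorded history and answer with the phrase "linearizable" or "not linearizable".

not linearizable

events 1..5 are fine; event 6 — the response of op4 at time 6 — makes the prefix non-linearizable
the sole real-time-consistent order of 2 completed operations fails the FIFO queue replay
no escape via the 2 pending operations (op1, op2): every completion choice fails
one such order, op3, op4 (pending dropped), breaks at step 1 where op3 deq() → 89 is illegal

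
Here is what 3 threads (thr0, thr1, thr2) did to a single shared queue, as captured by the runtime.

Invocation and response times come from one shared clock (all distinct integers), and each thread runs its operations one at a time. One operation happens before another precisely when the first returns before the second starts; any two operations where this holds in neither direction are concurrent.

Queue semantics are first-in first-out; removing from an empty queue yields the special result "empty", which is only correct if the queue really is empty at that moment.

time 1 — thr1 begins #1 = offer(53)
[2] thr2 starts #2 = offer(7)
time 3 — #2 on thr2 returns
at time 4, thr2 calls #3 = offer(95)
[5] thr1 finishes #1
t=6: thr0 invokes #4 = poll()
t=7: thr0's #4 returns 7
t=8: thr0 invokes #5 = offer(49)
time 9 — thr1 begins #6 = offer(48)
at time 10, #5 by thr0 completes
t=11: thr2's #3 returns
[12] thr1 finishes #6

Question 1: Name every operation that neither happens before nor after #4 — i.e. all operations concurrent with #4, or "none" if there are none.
#4 runs from 6 to 7; window-overlapping ops are concurrent
#1 [1,5]: before
#2 [2,3]: before
#3 [4,11]: concurrent
#5 [8,10]: after
#6 [9,12]: after

#3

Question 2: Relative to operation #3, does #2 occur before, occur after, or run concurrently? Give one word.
#2 spans [2,3], #3 spans [4,11]
resp(#2)=3 < inv(#3)=4

before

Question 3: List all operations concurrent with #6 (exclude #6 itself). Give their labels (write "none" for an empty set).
concurrent with #6 ([9,12]): every op whose interval crosses 9..12
#1 [1,5]: before
#2 [2,3]: before
#3 [4,11]: concurrent
#4 [6,7]: before
#5 [8,10]: concurrent

#3, #5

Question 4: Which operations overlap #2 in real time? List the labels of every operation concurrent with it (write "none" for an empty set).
#2 spans [2,3]: anything still running between times 2 and 3 counts as concurrent
#1 [1,5]: concurrent
#3 [4,11]: after
#4 [6,7]: after
#5 [8,10]: after
#6 [9,12]: after

#1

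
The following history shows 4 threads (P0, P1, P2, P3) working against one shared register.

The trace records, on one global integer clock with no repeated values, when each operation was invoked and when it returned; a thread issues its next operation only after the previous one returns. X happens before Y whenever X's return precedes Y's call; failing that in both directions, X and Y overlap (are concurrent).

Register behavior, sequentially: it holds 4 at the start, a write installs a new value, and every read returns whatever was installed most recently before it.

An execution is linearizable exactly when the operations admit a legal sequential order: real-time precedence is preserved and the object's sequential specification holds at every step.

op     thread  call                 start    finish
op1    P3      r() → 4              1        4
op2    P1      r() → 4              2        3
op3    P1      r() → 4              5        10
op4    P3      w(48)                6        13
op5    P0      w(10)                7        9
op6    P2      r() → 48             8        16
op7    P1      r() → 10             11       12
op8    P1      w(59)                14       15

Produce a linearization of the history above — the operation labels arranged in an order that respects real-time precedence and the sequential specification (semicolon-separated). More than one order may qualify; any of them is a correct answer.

op1; op2; op3; op4; op6; op5; op7; op8

step 1: op1 r() → 4 — value 4
step 2: op2 r() → 4 — value 4
step 3: op3 r() → 4 — value 4
step 4: op4 w(48) — value 48
step 5: op6 r() → 48 — value 48
step 6: op5 w(10) — value 10
step 7: op7 r() → 10 — value 10
step 8: op8 w(59) — value 59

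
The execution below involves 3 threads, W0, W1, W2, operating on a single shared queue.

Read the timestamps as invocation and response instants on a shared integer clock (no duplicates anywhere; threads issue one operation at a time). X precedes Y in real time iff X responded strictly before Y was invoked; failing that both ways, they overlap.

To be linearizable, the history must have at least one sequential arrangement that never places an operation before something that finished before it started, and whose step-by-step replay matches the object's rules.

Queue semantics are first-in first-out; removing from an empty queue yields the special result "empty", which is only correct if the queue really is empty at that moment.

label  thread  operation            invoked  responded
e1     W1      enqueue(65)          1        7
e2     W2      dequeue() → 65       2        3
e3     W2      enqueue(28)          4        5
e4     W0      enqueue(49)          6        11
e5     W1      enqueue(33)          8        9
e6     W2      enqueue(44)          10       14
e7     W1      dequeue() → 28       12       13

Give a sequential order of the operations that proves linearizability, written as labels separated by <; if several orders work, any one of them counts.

e1 < e2 < e3 < e4 < e5 < e6 < e7

1. e1 enqueue(65), leaving queue <65>
2. e2 dequeue() → 65, leaving queue <>
3. e3 enqueue(28), leaving queue <28>
4. e4 enqueue(49), leaving queue <28,49>
5. e5 enqueue(33), leaving queue <28,49,33>
6. e6 enqueue(44), leaving queue <28,49,33,44>
7. e7 dequeue() → 28, leaving queue <49,33,44>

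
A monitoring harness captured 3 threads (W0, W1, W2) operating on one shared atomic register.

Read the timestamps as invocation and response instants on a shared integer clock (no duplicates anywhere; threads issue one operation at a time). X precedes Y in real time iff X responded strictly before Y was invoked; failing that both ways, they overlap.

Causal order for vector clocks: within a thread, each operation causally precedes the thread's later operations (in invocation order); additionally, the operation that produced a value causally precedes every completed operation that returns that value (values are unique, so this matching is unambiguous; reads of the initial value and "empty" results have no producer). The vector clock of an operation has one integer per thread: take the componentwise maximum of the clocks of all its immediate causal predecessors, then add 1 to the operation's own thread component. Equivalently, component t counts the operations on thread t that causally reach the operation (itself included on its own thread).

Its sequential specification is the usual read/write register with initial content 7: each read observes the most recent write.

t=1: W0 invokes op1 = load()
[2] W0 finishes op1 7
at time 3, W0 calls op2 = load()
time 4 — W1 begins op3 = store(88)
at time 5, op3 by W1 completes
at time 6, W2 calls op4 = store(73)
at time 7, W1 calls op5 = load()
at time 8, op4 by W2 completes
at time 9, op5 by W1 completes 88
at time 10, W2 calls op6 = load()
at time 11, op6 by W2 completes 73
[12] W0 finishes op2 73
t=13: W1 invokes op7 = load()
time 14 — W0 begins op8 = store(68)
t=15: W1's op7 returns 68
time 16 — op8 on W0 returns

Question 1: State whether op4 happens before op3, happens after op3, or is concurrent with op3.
after

op4 spans [6,8], op3 spans [4,5]
resp(op3)=5 < inv(op4)=6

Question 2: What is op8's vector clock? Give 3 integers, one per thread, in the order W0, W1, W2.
(3, 0, 1)

no predecessors for op4 (invoked 6): W2 increments from zero → (0, 0, 1)
no predecessors for op3 (invoked 4): W1 increments from zero → (0, 1, 0)
no predecessors for op1 (invoked 1): W0 increments from zero → (1, 0, 0)
op6 (invocation 10): componentwise max over VC(op4)=(0, 0, 1), +1 at W2, giving (0, 0, 2)
op5 (invocation 7): componentwise max over VC(op3)=(0, 1, 0), +1 at W1, giving (0, 2, 0)
op2 (invocation 3): componentwise max over VC(op1)=(1, 0, 0), VC(op4)=(0, 0, 1), +1 at W0, giving (2, 0, 1)
op8 (invocation 14): componentwise max over VC(op2)=(2, 0, 1), +1 at W0, giving (3, 0, 1)
op7 (invocation 13): componentwise max over VC(op5)=(0, 2, 0), VC(op8)=(3, 0, 1), +1 at W1, giving (3, 3, 1)
target: VC(op8) = (3, 0, 1)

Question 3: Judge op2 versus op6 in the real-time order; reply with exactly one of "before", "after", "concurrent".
concurrent

op2 spans [3,12], op6 spans [10,11]
the intervals overlap in both directions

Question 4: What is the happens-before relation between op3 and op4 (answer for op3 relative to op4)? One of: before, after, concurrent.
before

op3 spans [4,5], op4 spans [6,8]
resp(op3)=5 < inv(op4)=6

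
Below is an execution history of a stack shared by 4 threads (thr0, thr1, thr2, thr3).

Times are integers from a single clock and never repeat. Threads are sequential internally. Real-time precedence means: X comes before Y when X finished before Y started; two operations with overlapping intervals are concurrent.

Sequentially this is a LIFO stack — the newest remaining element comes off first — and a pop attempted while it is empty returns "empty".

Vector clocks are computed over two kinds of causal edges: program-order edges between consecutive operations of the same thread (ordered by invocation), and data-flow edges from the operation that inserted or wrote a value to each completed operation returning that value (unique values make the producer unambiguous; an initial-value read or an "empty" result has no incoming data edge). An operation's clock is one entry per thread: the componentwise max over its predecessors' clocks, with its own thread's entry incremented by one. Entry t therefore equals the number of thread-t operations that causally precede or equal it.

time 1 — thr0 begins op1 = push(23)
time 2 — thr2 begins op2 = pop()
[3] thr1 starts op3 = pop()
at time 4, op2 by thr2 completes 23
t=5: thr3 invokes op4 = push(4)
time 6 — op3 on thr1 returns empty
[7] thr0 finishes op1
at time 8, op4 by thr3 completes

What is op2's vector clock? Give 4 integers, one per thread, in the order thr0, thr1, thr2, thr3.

op4 (invocation 5): nothing precedes it; thr3's component alone gives (0, 0, 0, 1)
op3 (invocation 3): nothing precedes it; thr1's component alone gives (0, 1, 0, 0)
op1 (invocation 1): nothing precedes it; thr0's component alone gives (1, 0, 0, 0)
op2 (invocation 2): componentwise max over VC(op1)=(1, 0, 0, 0), +1 at thr2, giving (1, 0, 1, 0)
target: VC(op2) = (1, 0, 1, 0)

(1, 0, 1, 0)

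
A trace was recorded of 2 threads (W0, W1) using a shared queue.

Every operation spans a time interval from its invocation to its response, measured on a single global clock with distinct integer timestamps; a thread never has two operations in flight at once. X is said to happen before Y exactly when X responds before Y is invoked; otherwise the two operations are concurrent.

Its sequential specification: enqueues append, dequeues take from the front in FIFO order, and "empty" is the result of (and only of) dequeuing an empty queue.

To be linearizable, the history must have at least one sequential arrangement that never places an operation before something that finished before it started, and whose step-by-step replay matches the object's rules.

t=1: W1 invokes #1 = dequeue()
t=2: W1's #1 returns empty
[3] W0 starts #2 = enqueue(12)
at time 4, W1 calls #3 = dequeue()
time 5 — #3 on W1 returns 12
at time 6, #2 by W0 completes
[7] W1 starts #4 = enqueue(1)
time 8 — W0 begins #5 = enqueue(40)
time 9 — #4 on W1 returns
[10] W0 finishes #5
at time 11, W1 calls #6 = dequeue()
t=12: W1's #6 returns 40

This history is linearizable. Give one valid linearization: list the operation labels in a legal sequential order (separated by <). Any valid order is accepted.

#1 < #2 < #3 < #5 < #4 < #6

after step 1 (#1 dequeue() → empty): queue <>
after step 2 (#2 enqueue(12)): queue <12>
after step 3 (#3 dequeue() → 12): queue <>
after step 4 (#5 enqueue(40)): queue <40>
after step 5 (#4 enqueue(1)): queue <40,1>
after step 6 (#6 dequeue() → 40): queue <1>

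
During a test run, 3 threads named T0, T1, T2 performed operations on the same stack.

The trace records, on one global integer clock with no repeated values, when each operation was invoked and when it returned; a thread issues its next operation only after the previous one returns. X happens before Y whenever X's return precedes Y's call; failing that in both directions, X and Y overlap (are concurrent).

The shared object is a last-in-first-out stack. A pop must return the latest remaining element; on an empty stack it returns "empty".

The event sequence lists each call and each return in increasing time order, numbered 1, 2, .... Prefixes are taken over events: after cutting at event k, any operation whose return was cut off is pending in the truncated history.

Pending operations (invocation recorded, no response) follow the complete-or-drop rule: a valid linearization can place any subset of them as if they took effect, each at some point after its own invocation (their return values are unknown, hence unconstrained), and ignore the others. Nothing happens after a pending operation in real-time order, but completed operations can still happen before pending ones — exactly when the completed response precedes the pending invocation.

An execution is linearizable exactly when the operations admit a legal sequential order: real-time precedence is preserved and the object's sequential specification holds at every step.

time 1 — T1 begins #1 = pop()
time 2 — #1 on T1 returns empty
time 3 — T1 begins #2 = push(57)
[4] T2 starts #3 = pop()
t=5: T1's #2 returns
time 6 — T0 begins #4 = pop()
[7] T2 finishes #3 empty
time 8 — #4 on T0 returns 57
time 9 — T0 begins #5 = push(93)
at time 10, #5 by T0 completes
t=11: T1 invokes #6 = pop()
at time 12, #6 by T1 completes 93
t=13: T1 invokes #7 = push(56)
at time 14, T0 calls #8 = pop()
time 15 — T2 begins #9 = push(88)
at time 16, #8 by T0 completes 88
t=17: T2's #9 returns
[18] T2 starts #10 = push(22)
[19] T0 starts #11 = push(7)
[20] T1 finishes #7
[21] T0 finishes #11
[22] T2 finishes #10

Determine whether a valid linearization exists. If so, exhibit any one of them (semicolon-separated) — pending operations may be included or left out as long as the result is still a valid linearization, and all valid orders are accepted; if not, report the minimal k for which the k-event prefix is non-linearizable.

step 1: #1 pop() → empty — stack <>
step 2: #2 push(57) — stack <57>
step 3: #4 pop() → 57 — stack <>
step 4: #3 pop() → empty — stack <>
step 5: #5 push(93) — stack <93>
step 6: #6 pop() → 93 — stack <>
step 7: #7 push(56) — stack <56>
step 8: #9 push(88) — stack <56,88>
step 9: #8 pop() → 88 — stack <56>
step 10: #10 push(22) — stack <56,22>
step 11: #11 push(7) — stack <56,22,7>

linearizable — witness: #1; #2; #4; #3; #5; #6; #7; #9; #8; #10; #11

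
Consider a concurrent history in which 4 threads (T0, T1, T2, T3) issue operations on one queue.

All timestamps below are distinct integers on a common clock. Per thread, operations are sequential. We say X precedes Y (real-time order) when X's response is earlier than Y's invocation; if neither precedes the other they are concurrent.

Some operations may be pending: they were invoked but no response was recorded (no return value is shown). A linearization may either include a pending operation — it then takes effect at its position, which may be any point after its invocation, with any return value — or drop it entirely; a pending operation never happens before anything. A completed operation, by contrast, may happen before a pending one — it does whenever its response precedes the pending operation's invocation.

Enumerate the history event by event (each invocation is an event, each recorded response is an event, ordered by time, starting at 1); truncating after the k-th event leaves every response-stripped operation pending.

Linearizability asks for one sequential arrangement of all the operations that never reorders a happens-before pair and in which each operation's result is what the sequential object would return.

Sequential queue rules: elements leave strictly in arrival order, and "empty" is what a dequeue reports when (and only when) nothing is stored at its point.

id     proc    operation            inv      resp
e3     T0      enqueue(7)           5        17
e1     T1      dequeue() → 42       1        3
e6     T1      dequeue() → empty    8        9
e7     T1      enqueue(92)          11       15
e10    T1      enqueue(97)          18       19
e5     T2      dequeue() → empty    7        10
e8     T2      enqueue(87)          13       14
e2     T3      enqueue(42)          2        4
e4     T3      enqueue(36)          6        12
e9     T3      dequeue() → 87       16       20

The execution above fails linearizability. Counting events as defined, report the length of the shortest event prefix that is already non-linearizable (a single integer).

20

one valid order for events 1..19 is e2, e1, e5, e6, e3, e4, e7, e8, e9, e10:
1. e2 enqueue(42), leaving queue <42>
2. e1 dequeue() → 42, leaving queue <>
3. e5 dequeue() → empty, leaving queue <>
4. e6 dequeue() → empty, leaving queue <>
5. e3 enqueue(7), leaving queue <7>
6. e4 enqueue(36), leaving queue <7,36>
7. e7 enqueue(92), leaving queue <7,36,92>
8. e8 enqueue(87), leaving queue <7,36,92,87>
9. e9 dequeue() (pending, included), leaving queue <36,92,87>
10. e10 enqueue(97), leaving queue <36,92,87,97>
once event 20 joins (e9's response, time 20), exhaustive search finds no witness
take e1, e2, e3, e4, e5, e6, e7, e8, e9, e10: step 1 already fails, because e1 dequeue() → 42 cannot occur there
take e1, e2, e3, e4, e5, e6, e7, e8, e10, e9: step 1 already fails, because e1 dequeue() → 42 cannot occur there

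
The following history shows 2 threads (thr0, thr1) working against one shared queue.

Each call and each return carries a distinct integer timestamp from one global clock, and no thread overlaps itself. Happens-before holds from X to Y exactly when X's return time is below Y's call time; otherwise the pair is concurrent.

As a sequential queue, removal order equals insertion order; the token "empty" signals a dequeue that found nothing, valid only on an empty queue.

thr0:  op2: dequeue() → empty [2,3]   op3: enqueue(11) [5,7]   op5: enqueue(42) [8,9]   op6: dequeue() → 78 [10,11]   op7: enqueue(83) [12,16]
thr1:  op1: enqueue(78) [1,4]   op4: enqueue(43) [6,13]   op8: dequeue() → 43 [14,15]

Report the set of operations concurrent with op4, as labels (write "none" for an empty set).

op4 spans [6,13]: anything still running between times 6 and 13 counts as concurrent
op1 [1,4]: before
op2 [2,3]: before
op3 [5,7]: concurrent
op5 [8,9]: concurrent
op6 [10,11]: concurrent
op7 [12,16]: concurrent
op8 [14,15]: after

op3, op5, op6, op7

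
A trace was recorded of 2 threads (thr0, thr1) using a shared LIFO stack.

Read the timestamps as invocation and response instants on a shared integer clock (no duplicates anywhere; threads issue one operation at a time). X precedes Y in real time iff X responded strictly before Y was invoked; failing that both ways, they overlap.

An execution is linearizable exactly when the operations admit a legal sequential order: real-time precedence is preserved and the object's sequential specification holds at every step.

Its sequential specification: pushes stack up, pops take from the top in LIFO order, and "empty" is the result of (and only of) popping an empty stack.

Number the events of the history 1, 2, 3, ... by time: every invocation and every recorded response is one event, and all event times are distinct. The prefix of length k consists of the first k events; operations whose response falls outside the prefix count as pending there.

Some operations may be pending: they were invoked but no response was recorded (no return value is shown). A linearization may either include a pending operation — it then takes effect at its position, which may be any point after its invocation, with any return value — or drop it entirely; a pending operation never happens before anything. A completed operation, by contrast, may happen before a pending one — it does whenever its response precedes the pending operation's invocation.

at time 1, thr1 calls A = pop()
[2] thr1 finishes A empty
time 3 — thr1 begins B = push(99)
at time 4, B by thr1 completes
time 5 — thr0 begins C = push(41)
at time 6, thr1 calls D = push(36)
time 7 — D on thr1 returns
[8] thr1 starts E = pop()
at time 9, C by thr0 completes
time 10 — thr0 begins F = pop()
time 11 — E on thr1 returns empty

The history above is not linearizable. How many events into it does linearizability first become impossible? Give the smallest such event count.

events 1..10 are still linearizable — one witness is A, B, C, D:
step 1: A pop() → empty — stack <>
step 2: B push(99) — stack <99>
step 3: C push(41) — stack <99,41>
step 4: D push(36) — stack <99,41,36>
once event 11 joins (E's response, time 11), exhaustive search finds no witness
every completion of the 1 pending operation (F) was checked; none linearizes
take A, B, C, D, E (pending dropped): step 5 already fails, because E pop() → empty cannot occur there
take A, B, D, C, E (pending dropped): step 5 already fails, because E pop() → empty cannot occur there

11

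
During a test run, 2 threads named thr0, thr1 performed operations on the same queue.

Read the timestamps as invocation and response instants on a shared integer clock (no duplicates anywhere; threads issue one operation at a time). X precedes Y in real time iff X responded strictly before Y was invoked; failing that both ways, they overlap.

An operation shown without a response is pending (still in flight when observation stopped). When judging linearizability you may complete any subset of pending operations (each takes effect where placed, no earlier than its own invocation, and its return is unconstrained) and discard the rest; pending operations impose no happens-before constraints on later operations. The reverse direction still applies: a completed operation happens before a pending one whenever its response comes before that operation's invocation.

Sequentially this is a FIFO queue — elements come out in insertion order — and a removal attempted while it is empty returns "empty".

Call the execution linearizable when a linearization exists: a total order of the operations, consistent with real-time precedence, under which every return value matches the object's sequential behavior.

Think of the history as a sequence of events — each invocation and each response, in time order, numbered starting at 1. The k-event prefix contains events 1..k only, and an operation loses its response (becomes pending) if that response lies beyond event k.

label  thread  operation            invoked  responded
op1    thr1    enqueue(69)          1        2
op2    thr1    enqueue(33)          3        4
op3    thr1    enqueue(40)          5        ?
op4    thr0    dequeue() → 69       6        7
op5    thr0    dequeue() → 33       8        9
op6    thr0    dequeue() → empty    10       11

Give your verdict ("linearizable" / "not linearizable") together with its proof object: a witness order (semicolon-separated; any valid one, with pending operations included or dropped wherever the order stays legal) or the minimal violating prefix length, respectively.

after step 1 (op1 enqueue(69)): queue <69>
after step 2 (op2 enqueue(33)): queue <69,33>
after step 3 (op4 dequeue() → 69): queue <33>
after step 4 (op5 dequeue() → 33): queue <>
after step 5 (op6 dequeue() → empty): queue <>

linearizable — witness: op1; op2; op4; op5; op6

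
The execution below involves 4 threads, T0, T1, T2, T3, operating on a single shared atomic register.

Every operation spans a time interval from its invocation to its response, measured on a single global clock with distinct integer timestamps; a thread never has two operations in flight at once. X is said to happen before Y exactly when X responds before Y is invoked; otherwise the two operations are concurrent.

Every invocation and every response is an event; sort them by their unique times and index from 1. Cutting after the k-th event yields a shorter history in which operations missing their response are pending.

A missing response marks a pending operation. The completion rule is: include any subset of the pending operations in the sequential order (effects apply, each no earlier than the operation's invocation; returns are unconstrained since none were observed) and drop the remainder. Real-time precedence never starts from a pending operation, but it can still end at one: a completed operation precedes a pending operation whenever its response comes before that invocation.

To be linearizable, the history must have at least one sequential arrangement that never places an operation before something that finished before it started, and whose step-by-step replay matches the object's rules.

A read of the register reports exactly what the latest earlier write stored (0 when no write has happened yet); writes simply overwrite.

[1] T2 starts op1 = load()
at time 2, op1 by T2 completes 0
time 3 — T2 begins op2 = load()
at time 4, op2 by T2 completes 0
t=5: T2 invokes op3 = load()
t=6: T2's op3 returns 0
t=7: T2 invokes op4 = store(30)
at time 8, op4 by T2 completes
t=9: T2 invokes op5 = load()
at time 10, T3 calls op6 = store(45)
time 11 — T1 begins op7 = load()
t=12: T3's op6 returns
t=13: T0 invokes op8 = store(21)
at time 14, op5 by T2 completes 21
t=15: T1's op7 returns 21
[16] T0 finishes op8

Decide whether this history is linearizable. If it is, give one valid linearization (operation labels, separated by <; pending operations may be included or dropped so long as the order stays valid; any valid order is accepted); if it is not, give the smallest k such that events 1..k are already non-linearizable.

1. op1 load() → 0, leaving value 0
2. op2 load() → 0, leaving value 0
3. op3 load() → 0, leaving value 0
4. op4 store(30), leaving value 30
5. op6 store(45), leaving value 45
6. op8 store(21), leaving value 21
7. op5 load() → 21, leaving value 21
8. op7 load() → 21, leaving value 21

linearizable — witness: op1 < op2 < op3 < op4 < op6 < op8 < op5 < op7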